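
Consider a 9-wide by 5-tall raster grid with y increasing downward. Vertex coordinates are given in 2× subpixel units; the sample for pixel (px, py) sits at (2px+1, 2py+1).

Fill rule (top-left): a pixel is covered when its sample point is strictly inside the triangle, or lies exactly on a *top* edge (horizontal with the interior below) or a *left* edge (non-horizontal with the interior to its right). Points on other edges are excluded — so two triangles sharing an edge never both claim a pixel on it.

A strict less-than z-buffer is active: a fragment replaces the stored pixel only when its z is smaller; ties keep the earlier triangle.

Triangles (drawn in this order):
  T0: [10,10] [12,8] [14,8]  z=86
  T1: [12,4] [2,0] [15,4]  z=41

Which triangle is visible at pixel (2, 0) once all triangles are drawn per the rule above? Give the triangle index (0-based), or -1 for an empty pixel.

T0:
  2·area = 4
  edge (10, 10)→(12, 8): d=(2,-2) top-left  bias=+0
  edge (12, 8)→(14, 8): d=(2,0) top-left  bias=+0
  edge (14, 8)→(10, 10): d=(-4,2) right/bottom  bias=-1
    (8,1)@(17, 3): e=[0,-10,14] → ·  [on edge]
    (7,2)@(15, 5): e=[0,-6,10] → ·  [on edge]
    (6,3)@(13, 7): e=[0,-2,6] → ·  [on edge]
    (5,4)@(11, 9): e=[0,2,2] → #  [on edge]
    (6,4)@(13, 9): e=[4,2,-2] → ·
  covered (1 px):
    · · · · · · · · ·
    · · · · · · · · ·
    · · · · · · · · ·
    · · · · · · · · ·
    · · · · · # · · ·
T1:
  2·area = 12
  edge (12, 4)→(2, 0): d=(-10,-4) top-left  bias=+0
  edge (2, 0)→(15, 4): d=(13,4) right/bottom  bias=-1
  edge (15, 4)→(12, 4): d=(-3,0) right/bottom  bias=-1
    (2,0)@(5, 1): e=[2,1,9] → #
    (3,0)@(7, 1): e=[10,-7,9] → ·
    (2,1)@(5, 3): e=[-18,27,3] → ·
    (5,1)@(11, 3): e=[6,3,3] → #
    (6,1)@(13, 3): e=[14,-5,3] → ·
    (5,2)@(11, 5): e=[-14,29,-3] → ·
  covered (2 px):
    · · # · · · · · ·
    · · · · · # · · ·
    · · · · · · · · ·
    · · · · · · · · ·
    · · · · · · · · ·

Z-buffer (winner per pixel, '.' = empty):
  . . 1 . . . . . .
  . . . . . 1 . . .
  . . . . . . . . .
  . . . . . . . . .
  . . . . . 0 . . .

Final: 1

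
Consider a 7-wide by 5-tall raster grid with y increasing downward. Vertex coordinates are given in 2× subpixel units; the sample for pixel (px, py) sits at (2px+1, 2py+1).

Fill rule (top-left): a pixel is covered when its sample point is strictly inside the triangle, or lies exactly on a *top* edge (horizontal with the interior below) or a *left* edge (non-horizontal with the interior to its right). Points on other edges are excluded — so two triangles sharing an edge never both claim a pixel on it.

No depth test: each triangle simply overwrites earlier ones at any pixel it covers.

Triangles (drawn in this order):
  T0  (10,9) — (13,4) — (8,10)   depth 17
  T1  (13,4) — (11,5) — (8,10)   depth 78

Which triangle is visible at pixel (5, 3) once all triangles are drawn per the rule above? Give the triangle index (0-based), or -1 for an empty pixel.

T0:
  2·area = 7  (B↔C swapped to make it positive)
  edge (10, 9)→(8, 10): d=(-2,1) right/bottom  bias=-1
  edge (8, 10)→(13, 4): d=(5,-6) top-left  bias=+0
  edge (13, 4)→(10, 9): d=(-3,5) right/bottom  bias=-1
    (5,3)@(11, 7): e=[3,3,1] → X
    (6,3)@(13, 7): e=[1,15,-9] → .
    (4,4)@(9, 9): e=[1,1,5] → X
    (5,4)@(11, 9): e=[-1,13,-5] → .
  covered (2 px):
    . . . . . . .
    . . . . . . .
    . . . . . . .
    . . . . . X .
    . . . . X . .
T1:
  2·area = 7  (B↔C swapped to make it positive)
  edge (13, 4)→(8, 10): d=(-5,6) right/bottom  bias=-1
  edge (8, 10)→(11, 5): d=(3,-5) top-left  bias=+0
  edge (11, 5)→(13, 4): d=(2,-1) top-left  bias=+0
    (5,2)@(11, 5): e=[7,0,0] → X  [on edge]
    (6,2)@(13, 5): e=[-5,10,2] → .
    (3,3)@(7, 7): e=[21,-14,0] → .  [on edge]
    (5,3)@(11, 7): e=[-3,6,4] → .
    (1,4)@(3, 9): e=[35,-28,0] → .  [on edge]
  covered (1 px):
    . . . . . . .
    . . . . . . .
    . . . . . X .
    . . . . . . .
    . . . . . . .

Z-buffer (winner per pixel, '.' = empty):
  . . . . . . .
  . . . . . . .
  . . . . . 1 .
  . . . . . 0 .
  . . . . 0 . .

Answer: 0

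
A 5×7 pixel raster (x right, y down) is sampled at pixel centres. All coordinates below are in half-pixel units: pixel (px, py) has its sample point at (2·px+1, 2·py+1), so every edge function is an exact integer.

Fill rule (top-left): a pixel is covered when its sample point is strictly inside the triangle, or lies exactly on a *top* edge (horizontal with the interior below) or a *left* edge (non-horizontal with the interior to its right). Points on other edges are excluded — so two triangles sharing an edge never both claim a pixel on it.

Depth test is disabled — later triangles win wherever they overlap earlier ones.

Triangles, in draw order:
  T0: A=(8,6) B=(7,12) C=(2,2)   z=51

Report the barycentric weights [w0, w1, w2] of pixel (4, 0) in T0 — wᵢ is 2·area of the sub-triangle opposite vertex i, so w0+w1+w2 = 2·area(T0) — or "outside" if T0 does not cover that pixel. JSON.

T0:
  2·area = 40
  edge (8, 6)→(7, 12): d=(-1,6) right/bottom  bias=-1
  edge (7, 12)→(2, 2): d=(-5,-10) top-left  bias=+0
  edge (2, 2)→(8, 6): d=(6,4) right/bottom  bias=-1
    (1,1)@(3, 3): e=[33,5,2] → #
    (2,1)@(5, 3): e=[21,25,-6] → ·
    (1,2)@(3, 5): e=[31,-5,14] → ·
    (2,2)@(5, 5): e=[19,15,6] → #
    (3,2)@(7, 5): e=[7,35,-2] → ·
    (2,3)@(5, 7): e=[17,5,18] → #
    (3,3)@(7, 7): e=[5,25,10] → #
    (4,3)@(9, 7): e=[-7,45,2] → ·
    (2,4)@(5, 9): e=[15,-5,30] → ·
    (3,4)@(7, 9): e=[3,15,22] → #
    (4,4)@(9, 9): e=[-9,35,14] → ·
    (3,5)@(7, 11): e=[1,5,34] → #
  covered (6 px):
    · · · · ·
    · # · · ·
    · · # · ·
    · · # # ·
    · · · # ·
    · · · # ·
    · · · · ·

Answer: "outside"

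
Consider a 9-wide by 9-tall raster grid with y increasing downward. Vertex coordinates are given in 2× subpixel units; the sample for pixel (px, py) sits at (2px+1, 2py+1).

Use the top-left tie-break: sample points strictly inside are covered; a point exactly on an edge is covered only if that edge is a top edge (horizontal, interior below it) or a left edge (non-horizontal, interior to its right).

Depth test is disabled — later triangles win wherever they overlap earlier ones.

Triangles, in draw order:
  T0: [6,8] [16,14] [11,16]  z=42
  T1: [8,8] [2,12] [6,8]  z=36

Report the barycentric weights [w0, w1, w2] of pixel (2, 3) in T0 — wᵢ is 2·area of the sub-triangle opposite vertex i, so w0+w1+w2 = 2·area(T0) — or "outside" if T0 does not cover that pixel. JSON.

T0:
  2·area = 50
  edge (6, 8)→(16, 14): d=(10,6) right/bottom  bias=-1
  edge (16, 14)→(11, 16): d=(-5,2) right/bottom  bias=-1
  edge (11, 16)→(6, 8): d=(-5,-8) top-left  bias=+0
    (0,2)@(1, 5): e=[0,75,-25] → ·  [on edge]
    (3,4)@(7, 9): e=[4,43,3] → #
    (4,4)@(9, 9): e=[-8,39,19] → ·
    (3,5)@(7, 11): e=[24,33,-7] → ·
    (4,5)@(9, 11): e=[12,29,9] → #
    (5,5)@(11, 11): e=[0,25,25] → ·  [on edge]
    (4,6)@(9, 13): e=[32,19,-1] → ·
    (5,6)@(11, 13): e=[20,15,15] → #
    (6,6)@(13, 13): e=[8,11,31] → #
    (7,6)@(15, 13): e=[-4,7,47] → ·
    (5,7)@(11, 15): e=[40,5,5] → #
    (7,7)@(15, 15): e=[16,-3,37] → ·
  covered (6 px):
    · · · · · · · · ·
    · · · · · · · · ·
    · · · · · · · · ·
    · · · · · · · · ·
    · · · # · · · · ·
    · · · · # · · · ·
    · · · · · # # · ·
    · · · · · # # · ·
    · · · · · · · · ·
T1:
  2·area = 8
  edge (8, 8)→(2, 12): d=(-6,4) right/bottom  bias=-1
  edge (2, 12)→(6, 8): d=(4,-4) top-left  bias=+0
  edge (6, 8)→(8, 8): d=(2,0) top-left  bias=+0
    (6,0)@(13, 1): e=[22,0,-14] → ·  [on edge]
    (5,1)@(11, 3): e=[18,0,-10] → ·  [on edge]
    (4,2)@(9, 5): e=[14,0,-6] → ·  [on edge]
    (3,3)@(7, 7): e=[10,0,-2] → ·  [on edge]
    (2,4)@(5, 9): e=[6,0,2] → #  [on edge]
    (3,4)@(7, 9): e=[-2,8,2] → ·
    (1,5)@(3, 11): e=[2,0,6] → #  [on edge]
    (2,5)@(5, 11): e=[-6,8,6] → ·
    (0,6)@(1, 13): e=[-2,0,10] → ·  [on edge]
    (1,6)@(3, 13): e=[-10,8,10] → ·
  covered (2 px):
    · · · · · · · · ·
    · · · · · · · · ·
    · · · · · · · · ·
    · · · · · · · · ·
    · · # · · · · · ·
    · # · · · · · · ·
    · · · · · · · · ·
    · · · · · · · · ·
    · · · · · · · · ·

Final: "outside"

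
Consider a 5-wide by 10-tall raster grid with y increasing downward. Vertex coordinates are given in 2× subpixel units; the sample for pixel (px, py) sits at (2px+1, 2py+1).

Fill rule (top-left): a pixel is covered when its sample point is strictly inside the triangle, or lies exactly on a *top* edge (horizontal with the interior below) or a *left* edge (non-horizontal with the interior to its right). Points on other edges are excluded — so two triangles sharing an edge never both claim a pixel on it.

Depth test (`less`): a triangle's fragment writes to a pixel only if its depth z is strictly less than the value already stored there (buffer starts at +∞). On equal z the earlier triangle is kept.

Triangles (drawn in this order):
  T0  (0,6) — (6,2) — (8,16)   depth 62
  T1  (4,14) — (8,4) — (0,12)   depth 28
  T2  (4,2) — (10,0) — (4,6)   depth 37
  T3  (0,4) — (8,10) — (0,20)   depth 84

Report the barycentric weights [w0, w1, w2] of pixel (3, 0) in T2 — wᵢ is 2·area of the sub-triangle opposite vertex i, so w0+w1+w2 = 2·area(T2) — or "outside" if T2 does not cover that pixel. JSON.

T0:
  2·area = 92
  edge (0, 6)→(6, 2): d=(6,-4) top-left  bias=+0
  edge (6, 2)→(8, 16): d=(2,14) right/bottom  bias=-1
  edge (8, 16)→(0, 6): d=(-8,-10) top-left  bias=+0
    (2,1)@(5, 3): e=[2,16,74] → #
    (3,1)@(7, 3): e=[10,-12,94] → ·
    (1,2)@(3, 5): e=[6,48,38] → #
    (3,2)@(7, 5): e=[22,-8,78] → ·
    (0,3)@(1, 7): e=[10,80,2] → #
    (3,3)@(7, 7): e=[34,-4,62] → ·
    (0,4)@(1, 9): e=[22,84,-14] → ·
    (1,4)@(3, 9): e=[30,56,6] → #
    (3,4)@(7, 9): e=[46,0,46] → ·  [on edge]
    (1,5)@(3, 11): e=[42,60,-10] → ·
    (2,5)@(5, 11): e=[50,32,10] → #
    (3,5)@(7, 11): e=[58,4,30] → #
  covered (11 px):
    · · · · ·
    · · # · ·
    · # # · ·
    # # # · ·
    · # # · ·
    · · # # ·
    · · · # ·
    · · · · ·
    · · · · ·
    · · · · ·
T1:
  2·area = 48  (B↔C swapped to make it positive)
  edge (4, 14)→(0, 12): d=(-4,-2) top-left  bias=+0
  edge (0, 12)→(8, 4): d=(8,-8) top-left  bias=+0
  edge (8, 4)→(4, 14): d=(-4,10) right/bottom  bias=-1
    (4,1)@(9, 3): e=[54,0,-6] → ·  [on edge]
    (3,2)@(7, 5): e=[42,0,6] → #  [on edge]
    (4,2)@(9, 5): e=[46,16,-14] → ·
    (2,3)@(5, 7): e=[30,0,18] → #  [on edge]
    (3,3)@(7, 7): e=[34,16,-2] → ·
    (1,4)@(3, 9): e=[18,0,30] → #  [on edge]
    (3,4)@(7, 9): e=[26,32,-10] → ·
    (0,5)@(1, 11): e=[6,0,42] → #  [on edge]
    (3,5)@(7, 11): e=[18,48,-18] → ·
    (0,6)@(1, 13): e=[-2,16,34] → ·
    (1,6)@(3, 13): e=[2,32,14] → #
    (2,6)@(5, 13): e=[6,48,-6] → ·
  covered (8 px):
    · · · · ·
    · · · · ·
    · · · # ·
    · · # · ·
    · # # · ·
    # # # · ·
    · # · · ·
    · · · · ·
    · · · · ·
    · · · · ·
T2:
  2·area = 24
  edge (4, 2)→(10, 0): d=(6,-2) top-left  bias=+0
  edge (10, 0)→(4, 6): d=(-6,6) right/bottom  bias=-1
  edge (4, 6)→(4, 2): d=(0,-4) top-left  bias=+0
    (3,0)@(7, 1): e=[0,12,12] → #  [on edge]
    (4,0)@(9, 1): e=[4,0,20] → ·  [on edge]
    (0,1)@(1, 3): e=[0,36,-12] → ·  [on edge]
    (2,1)@(5, 3): e=[8,12,4] → #
    (3,1)@(7, 3): e=[12,0,12] → ·  [on edge]
    (2,2)@(5, 5): e=[20,0,4] → ·  [on edge]
    (1,3)@(3, 7): e=[28,0,-4] → ·  [on edge]
    (0,4)@(1, 9): e=[36,0,-12] → ·  [on edge]
  covered (2 px):
    · · · # ·
    · · # · ·
    · · · · ·
    · · · · ·
    · · · · ·
    · · · · ·
    · · · · ·
    · · · · ·
    · · · · ·
    · · · · ·
T3:
  2·area = 128
  edge (0, 4)→(8, 10): d=(8,6) right/bottom  bias=-1
  edge (8, 10)→(0, 20): d=(-8,10) right/bottom  bias=-1
  edge (0, 20)→(0, 4): d=(0,-16) top-left  bias=+0
    (0,2)@(1, 5): e=[2,110,16] → #
    (1,2)@(3, 5): e=[-10,90,48] → ·
    (0,3)@(1, 7): e=[18,94,16] → #
    (1,3)@(3, 7): e=[6,74,48] → #
    (2,3)@(5, 7): e=[-6,54,80] → ·
    (0,4)@(1, 9): e=[34,78,16] → #
    (2,4)@(5, 9): e=[10,38,80] → #
    (3,4)@(7, 9): e=[-2,18,112] → ·
    (0,5)@(1, 11): e=[50,62,16] → #
    (3,5)@(7, 11): e=[14,2,112] → #
    (4,5)@(9, 11): e=[2,-18,144] → ·
    (0,6)@(1, 13): e=[66,46,16] → #
  covered (16 px):
    · · · · ·
    · · · · ·
    # · · · ·
    # # · · ·
    # # # · ·
    # # # # ·
    # # # · ·
    # # · · ·
    # · · · ·
    · · · · ·

Final: [12,12,0]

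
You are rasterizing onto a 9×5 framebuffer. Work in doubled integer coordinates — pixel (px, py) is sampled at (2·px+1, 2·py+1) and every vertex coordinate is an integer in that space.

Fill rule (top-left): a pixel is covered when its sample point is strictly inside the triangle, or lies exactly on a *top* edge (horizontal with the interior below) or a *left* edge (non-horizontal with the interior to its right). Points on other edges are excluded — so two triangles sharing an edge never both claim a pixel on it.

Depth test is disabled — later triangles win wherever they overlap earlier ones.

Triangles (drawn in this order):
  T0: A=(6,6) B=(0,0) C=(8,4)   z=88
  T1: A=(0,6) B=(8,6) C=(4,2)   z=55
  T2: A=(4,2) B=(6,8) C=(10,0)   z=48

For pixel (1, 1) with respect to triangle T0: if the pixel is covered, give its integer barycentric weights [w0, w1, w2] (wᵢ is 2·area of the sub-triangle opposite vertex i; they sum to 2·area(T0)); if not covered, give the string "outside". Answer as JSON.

T0:
  2·area = 24
  edge (6, 6)→(0, 0): d=(-6,-6) top-left  bias=+0
  edge (0, 0)→(8, 4): d=(8,4) right/bottom  bias=-1
  edge (8, 4)→(6, 6): d=(-2,2) right/bottom  bias=-1
    (0,0)@(1, 1): e=[0,4,20] → X  [on edge]
    (1,0)@(3, 1): e=[12,-4,16] → .
    (5,0)@(11, 1): e=[60,-36,0] → .  [on edge]
    (0,1)@(1, 3): e=[-12,20,16] → .
    (1,1)@(3, 3): e=[0,12,12] → X  [on edge]
    (2,1)@(5, 3): e=[12,4,8] → X
    (3,1)@(7, 3): e=[24,-4,4] → .
    (4,1)@(9, 3): e=[36,-12,0] → .  [on edge]
    (1,2)@(3, 5): e=[-12,28,8] → .
    (2,2)@(5, 5): e=[0,20,4] → X  [on edge]
    (3,2)@(7, 5): e=[12,12,0] → .  [on edge]
    (2,3)@(5, 7): e=[-12,36,0] → .  [on edge]
    (3,3)@(7, 7): e=[0,28,-4] → .  [on edge]
    (1,4)@(3, 9): e=[-36,60,0] → .  [on edge]
    (4,4)@(9, 9): e=[0,36,-12] → .  [on edge]
  covered (4 px):
    X . . . . . . . .
    . X X . . . . . .
    . . X . . . . . .
    . . . . . . . . .
    . . . . . . . . .
T1:
  2·area = 32  (B↔C swapped to make it positive)
  edge (0, 6)→(4, 2): d=(4,-4) top-left  bias=+0
  edge (4, 2)→(8, 6): d=(4,4) right/bottom  bias=-1
  edge (8, 6)→(0, 6): d=(-8,0) right/bottom  bias=-1
    (1,0)@(3, 1): e=[-8,0,40] → .  [on edge]
    (2,0)@(5, 1): e=[0,-8,40] → .  [on edge]
    (1,1)@(3, 3): e=[0,8,24] → X  [on edge]
    (2,1)@(5, 3): e=[8,0,24] → .  [on edge]
    (0,2)@(1, 5): e=[0,24,8] → X  [on edge]
    (2,2)@(5, 5): e=[16,8,8] → X
    (3,2)@(7, 5): e=[24,0,8] → .  [on edge]
    (0,3)@(1, 7): e=[8,32,-8] → .
    (1,3)@(3, 7): e=[16,24,-8] → .
    (2,3)@(5, 7): e=[24,16,-8] → .
    (4,3)@(9, 7): e=[40,0,-8] → .  [on edge]
    (5,4)@(11, 9): e=[56,0,-24] → .  [on edge]
  covered (4 px):
    . . . . . . . . .
    . X . . . . . . .
    X X X . . . . . .
    . . . . . . . . .
    . . . . . . . . .
T2:
  2·area = 40  (B↔C swapped to make it positive)
  edge (4, 2)→(10, 0): d=(6,-2) top-left  bias=+0
  edge (10, 0)→(6, 8): d=(-4,8) right/bottom  bias=-1
  edge (6, 8)→(4, 2): d=(-2,-6) top-left  bias=+0
    (3,0)@(7, 1): e=[0,20,20] → X  [on edge]
    (4,0)@(9, 1): e=[4,4,32] → X
    (5,0)@(11, 1): e=[8,-12,44] → .
    (0,1)@(1, 3): e=[0,60,-20] → .  [on edge]
    (2,1)@(5, 3): e=[8,28,4] → X
    (4,1)@(9, 3): e=[16,-4,28] → .
    (2,2)@(5, 5): e=[20,20,0] → X  [on edge]
    (4,2)@(9, 5): e=[28,-12,24] → .
    (2,3)@(5, 7): e=[32,12,-4] → .
    (3,3)@(7, 7): e=[36,-4,8] → .
  covered (6 px):
    . . . X X . . . .
    . . X X . . . . .
    . . X X . . . . .
    . . . . . . . . .
    . . . . . . . . .

Answer: [12,12,0]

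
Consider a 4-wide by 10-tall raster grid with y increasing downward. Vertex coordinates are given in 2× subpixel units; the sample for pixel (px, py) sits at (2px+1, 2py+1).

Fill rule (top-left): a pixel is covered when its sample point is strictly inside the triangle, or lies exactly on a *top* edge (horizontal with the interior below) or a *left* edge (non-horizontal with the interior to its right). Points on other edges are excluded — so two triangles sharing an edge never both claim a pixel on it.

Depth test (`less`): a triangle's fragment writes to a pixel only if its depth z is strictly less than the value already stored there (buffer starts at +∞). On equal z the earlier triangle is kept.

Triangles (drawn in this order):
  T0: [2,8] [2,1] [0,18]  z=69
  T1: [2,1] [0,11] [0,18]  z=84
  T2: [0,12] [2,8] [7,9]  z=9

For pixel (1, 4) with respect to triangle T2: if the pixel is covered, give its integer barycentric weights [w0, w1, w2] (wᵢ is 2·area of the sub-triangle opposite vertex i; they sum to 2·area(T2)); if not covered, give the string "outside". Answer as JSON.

T0:
  2·area = 14  (B↔C swapped to make it positive)
  edge (2, 8)→(0, 18): d=(-2,10) right/bottom  bias=-1
  edge (0, 18)→(2, 1): d=(2,-17) top-left  bias=+0
  edge (2, 1)→(2, 8): d=(0,7) right/bottom  bias=-1
    (1,1)@(3, 3): e=[0,21,-7] → ·  [on edge]
    (0,5)@(1, 11): e=[4,3,7] → #
    (1,5)@(3, 11): e=[-16,37,-7] → ·
    (0,6)@(1, 13): e=[0,7,7] → ·  [on edge]
  covered (1 px):
    · · · ·
    · · · ·
    · · · ·
    · · · ·
    · · · ·
    # · · ·
    · · · ·
    · · · ·
    · · · ·
    · · · ·
T1:
  2·area = 14  (B↔C swapped to make it positive)
  edge (2, 1)→(0, 18): d=(-2,17) right/bottom  bias=-1
  edge (0, 18)→(0, 11): d=(0,-7) top-left  bias=+0
  edge (0, 11)→(2, 1): d=(2,-10) top-left  bias=+0
    (0,3)@(1, 7): e=[5,7,2] → #
    (1,3)@(3, 7): e=[-29,21,22] → ·
    (0,4)@(1, 9): e=[1,7,6] → #
    (1,4)@(3, 9): e=[-33,21,26] → ·
    (0,5)@(1, 11): e=[-3,7,10] → ·
  covered (2 px):
    · · · ·
    · · · ·
    · · · ·
    # · · ·
    # · · ·
    · · · ·
    · · · ·
    · · · ·
    · · · ·
    · · · ·
T2:
  2·area = 22
  edge (0, 12)→(2, 8): d=(2,-4) top-left  bias=+0
  edge (2, 8)→(7, 9): d=(5,1) right/bottom  bias=-1
  edge (7, 9)→(0, 12): d=(-7,3) right/bottom  bias=-1
    (1,4)@(3, 9): e=[6,4,12] → #
    (2,4)@(5, 9): e=[14,2,6] → #
    (3,4)@(7, 9): e=[22,0,0] → ·  [on edge]
    (0,5)@(1, 11): e=[2,16,4] → #
    (1,5)@(3, 11): e=[10,14,-2] → ·
    (2,5)@(5, 11): e=[18,12,-8] → ·
    (0,6)@(1, 13): e=[6,26,-10] → ·
  covered (3 px):
    · · · ·
    · · · ·
    · · · ·
    · · · ·
    · # # ·
    # · · ·
    · · · ·
    · · · ·
    · · · ·
    · · · ·

Result: [4,12,6]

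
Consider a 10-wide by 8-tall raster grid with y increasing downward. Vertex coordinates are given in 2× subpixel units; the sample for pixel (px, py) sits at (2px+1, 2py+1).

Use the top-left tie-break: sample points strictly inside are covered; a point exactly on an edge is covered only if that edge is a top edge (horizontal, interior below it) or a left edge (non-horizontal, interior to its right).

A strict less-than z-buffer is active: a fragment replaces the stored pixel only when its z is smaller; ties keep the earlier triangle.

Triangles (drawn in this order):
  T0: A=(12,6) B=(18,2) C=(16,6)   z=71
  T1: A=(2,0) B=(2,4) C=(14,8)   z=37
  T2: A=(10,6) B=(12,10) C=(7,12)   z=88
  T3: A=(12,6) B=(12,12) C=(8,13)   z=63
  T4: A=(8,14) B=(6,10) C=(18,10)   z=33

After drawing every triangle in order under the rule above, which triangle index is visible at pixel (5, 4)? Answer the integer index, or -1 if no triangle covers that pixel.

T0:
  2·area = 16
  edge (12, 6)→(18, 2): d=(6,-4) top-left  bias=+0
  edge (18, 2)→(16, 6): d=(-2,4) right/bottom  bias=-1
  edge (16, 6)→(12, 6): d=(-4,0) right/bottom  bias=-1
    (8,1)@(17, 3): e=[2,2,12] → █
    (9,1)@(19, 3): e=[10,-6,12] → ·
    (7,2)@(15, 5): e=[6,6,4] → █
    (8,2)@(17, 5): e=[14,-2,4] → ·
    (7,3)@(15, 7): e=[18,2,-4] → ·
  covered (2 px):
    · · · · · · · · · ·
    · · · · · · · · █ ·
    · · · · · · · █ · ·
    · · · · · · · · · ·
    · · · · · · · · · ·
    · · · · · · · · · ·
    · · · · · · · · · ·
    · · · · · · · · · ·
T1:
  2·area = 48  (B↔C swapped to make it positive)
  edge (2, 0)→(14, 8): d=(12,8) right/bottom  bias=-1
  edge (14, 8)→(2, 4): d=(-12,-4) top-left  bias=+0
  edge (2, 4)→(2, 0): d=(0,-4) top-left  bias=+0
    (1,0)@(3, 1): e=[4,40,4] → █
    (2,0)@(5, 1): e=[-12,48,12] → ·
    (1,1)@(3, 3): e=[28,16,4] → █
    (2,1)@(5, 3): e=[12,24,12] → █
    (3,1)@(7, 3): e=[-4,32,20] → ·
    (1,2)@(3, 5): e=[52,-8,4] → ·
    (2,2)@(5, 5): e=[36,0,12] → █  [on edge]
    (3,2)@(7, 5): e=[20,8,20] → █
    (4,2)@(9, 5): e=[4,16,28] → █
    (5,2)@(11, 5): e=[-12,24,36] → ·
    (2,3)@(5, 7): e=[60,-24,12] → ·
    (3,3)@(7, 7): e=[44,-16,20] → ·
    (5,3)@(11, 7): e=[12,0,36] → █  [on edge]
    (8,4)@(17, 9): e=[-12,0,60] → ·  [on edge]
  covered (7 px):
    · █ · · · · · · · ·
    · █ █ · · · · · · ·
    · · █ █ █ · · · · ·
    · · · · · █ · · · ·
    · · · · · · · · · ·
    · · · · · · · · · ·
    · · · · · · · · · ·
    · · · · · · · · · ·
T2:
  2·area = 24
  edge (10, 6)→(12, 10): d=(2,4) right/bottom  bias=-1
  edge (12, 10)→(7, 12): d=(-5,2) right/bottom  bias=-1
  edge (7, 12)→(10, 6): d=(3,-6) top-left  bias=+0
    (4,4)@(9, 9): e=[10,11,3] → █
    (5,4)@(11, 9): e=[2,7,15] → █
    (6,4)@(13, 9): e=[-6,3,27] → ·
    (4,5)@(9, 11): e=[14,1,9] → █
    (5,5)@(11, 11): e=[6,-3,21] → ·
    (4,6)@(9, 13): e=[18,-9,15] → ·
  covered (3 px):
    · · · · · · · · · ·
    · · · · · · · · · ·
    · · · · · · · · · ·
    · · · · · · · · · ·
    · · · · █ █ · · · ·
    · · · · █ · · · · ·
    · · · · · · · · · ·
    · · · · · · · · · ·
T3:
  2·area = 24
  edge (12, 6)→(12, 12): d=(0,6) right/bottom  bias=-1
  edge (12, 12)→(8, 13): d=(-4,1) right/bottom  bias=-1
  edge (8, 13)→(12, 6): d=(4,-7) top-left  bias=+0
    (5,4)@(11, 9): e=[6,13,5] → █
    (6,4)@(13, 9): e=[-6,11,19] → ·
    (5,5)@(11, 11): e=[6,5,13] → █
    (6,5)@(13, 11): e=[-6,3,27] → ·
    (5,6)@(11, 13): e=[6,-3,21] → ·
  covered (2 px):
    · · · · · · · · · ·
    · · · · · · · · · ·
    · · · · · · · · · ·
    · · · · · · · · · ·
    · · · · · █ · · · ·
    · · · · · █ · · · ·
    · · · · · · · · · ·
    · · · · · · · · · ·
T4:
  2·area = 48
  edge (8, 14)→(6, 10): d=(-2,-4) top-left  bias=+0
  edge (6, 10)→(18, 10): d=(12,0) top-left  bias=+0
  edge (18, 10)→(8, 14): d=(-10,4) right/bottom  bias=-1
    (3,5)@(7, 11): e=[2,12,34] → █
    (4,5)@(9, 11): e=[10,12,26] → █
    (5,5)@(11, 11): e=[18,12,18] → █
    (6,5)@(13, 11): e=[26,12,10] → █
    (7,5)@(15, 11): e=[34,12,2] → █
    (8,5)@(17, 11): e=[42,12,-6] → ·
    (3,6)@(7, 13): e=[-2,36,14] → ·
    (4,6)@(9, 13): e=[6,36,6] → █
    (5,6)@(11, 13): e=[14,36,-2] → ·
    (6,6)@(13, 13): e=[22,36,-10] → ·
    (7,6)@(15, 13): e=[30,36,-18] → ·
    (4,7)@(9, 15): e=[2,60,-14] → ·
  covered (6 px):
    · · · · · · · · · ·
    · · · · · · · · · ·
    · · · · · · · · · ·
    · · · · · · · · · ·
    · · · · · · · · · ·
    · · · █ █ █ █ █ · ·
    · · · · █ · · · · ·
    · · · · · · · · · ·

Z-buffer (winner per pixel, '.' = empty):
  . 1 . . . . . . . .
  . 1 1 . . . . . 0 .
  . . 1 1 1 . . 0 . .
  . . . . . 1 . . . .
  . . . . 2 3 . . . .
  . . . 4 4 4 4 4 . .
  . . . . 4 . . . . .
  . . . . . . . . . .

Result: 3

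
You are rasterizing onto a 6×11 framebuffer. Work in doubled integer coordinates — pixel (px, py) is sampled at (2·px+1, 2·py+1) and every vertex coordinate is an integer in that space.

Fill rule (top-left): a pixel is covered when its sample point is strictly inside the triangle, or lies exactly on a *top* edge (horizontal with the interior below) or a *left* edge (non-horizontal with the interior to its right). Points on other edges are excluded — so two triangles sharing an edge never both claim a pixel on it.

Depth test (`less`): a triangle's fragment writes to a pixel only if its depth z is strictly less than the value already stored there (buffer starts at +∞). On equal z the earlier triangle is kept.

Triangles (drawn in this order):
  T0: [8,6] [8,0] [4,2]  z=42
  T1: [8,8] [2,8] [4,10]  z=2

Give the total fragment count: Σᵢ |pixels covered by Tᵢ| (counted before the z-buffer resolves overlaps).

T0:
  2·area = 24  (B↔C swapped to make it positive)
  edge (8, 6)→(4, 2): d=(-4,-4) top-left  bias=+0
  edge (4, 2)→(8, 0): d=(4,-2) top-left  bias=+0
  edge (8, 0)→(8, 6): d=(0,6) right/bottom  bias=-1
    (1,0)@(3, 1): e=[0,-6,30] → ·  [on edge]
    (3,0)@(7, 1): e=[16,2,6] → #
    (4,0)@(9, 1): e=[24,6,-6] → ·
    (2,1)@(5, 3): e=[0,6,18] → #  [on edge]
    (4,1)@(9, 3): e=[16,14,-6] → ·
    (2,2)@(5, 5): e=[-8,14,18] → ·
    (3,2)@(7, 5): e=[0,18,6] → #  [on edge]
    (4,2)@(9, 5): e=[8,22,-6] → ·
    (3,3)@(7, 7): e=[-8,26,6] → ·
    (4,3)@(9, 7): e=[0,30,-6] → ·  [on edge]
    (5,4)@(11, 9): e=[0,42,-18] → ·  [on edge]
  covered (4 px):
    · · · # · ·
    · · # # · ·
    · · · # · ·
    · · · · · ·
    · · · · · ·
    · · · · · ·
    · · · · · ·
    · · · · · ·
    · · · · · ·
    · · · · · ·
    · · · · · ·
T1:
  2·area = 12  (B↔C swapped to make it positive)
  edge (8, 8)→(4, 10): d=(-4,2) right/bottom  bias=-1
  edge (4, 10)→(2, 8): d=(-2,-2) top-left  bias=+0
  edge (2, 8)→(8, 8): d=(6,0) top-left  bias=+0
    (0,3)@(1, 7): e=[18,0,-6] → ·  [on edge]
    (1,4)@(3, 9): e=[6,0,6] → #  [on edge]
    (2,4)@(5, 9): e=[2,4,6] → #
    (3,4)@(7, 9): e=[-2,8,6] → ·
    (1,5)@(3, 11): e=[-2,-4,18] → ·
    (2,5)@(5, 11): e=[-6,0,18] → ·  [on edge]
    (3,6)@(7, 13): e=[-18,0,30] → ·  [on edge]
    (4,7)@(9, 15): e=[-30,0,42] → ·  [on edge]
    (5,8)@(11, 17): e=[-42,0,54] → ·  [on edge]
  covered (2 px):
    · · · · · ·
    · · · · · ·
    · · · · · ·
    · · · · · ·
    · # # · · ·
    · · · · · ·
    · · · · · ·
    · · · · · ·
    · · · · · ·
    · · · · · ·
    · · · · · ·

Answer: 6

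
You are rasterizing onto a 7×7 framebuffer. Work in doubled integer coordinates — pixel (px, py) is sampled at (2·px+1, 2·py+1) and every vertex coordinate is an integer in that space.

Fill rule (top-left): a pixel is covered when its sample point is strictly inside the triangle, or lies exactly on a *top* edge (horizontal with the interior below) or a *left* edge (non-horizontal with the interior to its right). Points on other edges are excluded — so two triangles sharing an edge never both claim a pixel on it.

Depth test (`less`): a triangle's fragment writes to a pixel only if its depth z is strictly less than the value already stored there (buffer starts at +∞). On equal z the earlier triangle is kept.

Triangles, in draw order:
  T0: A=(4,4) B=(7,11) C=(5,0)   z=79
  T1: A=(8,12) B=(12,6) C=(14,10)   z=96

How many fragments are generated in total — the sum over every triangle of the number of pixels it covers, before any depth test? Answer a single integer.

T0:
  2·area = 19  (B↔C swapped to make it positive)
  edge (4, 4)→(5, 0): d=(1,-4) top-left  bias=+0
  edge (5, 0)→(7, 11): d=(2,11) right/bottom  bias=-1
  edge (7, 11)→(4, 4): d=(-3,-7) top-left  bias=+0
    (2,0)@(5, 1): e=[1,2,16] → █
    (3,0)@(7, 1): e=[9,-20,30] → ·
    (2,1)@(5, 3): e=[3,6,10] → █
    (3,1)@(7, 3): e=[11,-16,24] → ·
    (2,2)@(5, 5): e=[5,10,4] → █
    (3,2)@(7, 5): e=[13,-12,18] → ·
    (2,3)@(5, 7): e=[7,14,-2] → ·
    (3,5)@(7, 11): e=[19,0,0] → ·  [on edge]
  covered (3 px):
    · · █ · · · ·
    · · █ · · · ·
    · · █ · · · ·
    · · · · · · ·
    · · · · · · ·
    · · · · · · ·
    · · · · · · ·
T1:
  2·area = 28
  edge (8, 12)→(12, 6): d=(4,-6) top-left  bias=+0
  edge (12, 6)→(14, 10): d=(2,4) right/bottom  bias=-1
  edge (14, 10)→(8, 12): d=(-6,2) right/bottom  bias=-1
    (5,4)@(11, 9): e=[6,10,12] → █
    (6,4)@(13, 9): e=[18,2,8] → █
    (4,5)@(9, 11): e=[2,22,4] → █
    (5,5)@(11, 11): e=[14,14,0] → ·  [on edge]
    (6,5)@(13, 11): e=[26,6,-4] → ·
    (2,6)@(5, 13): e=[-14,42,0] → ·  [on edge]
    (4,6)@(9, 13): e=[10,26,-8] → ·
  covered (3 px):
    · · · · · · ·
    · · · · · · ·
    · · · · · · ·
    · · · · · · ·
    · · · · · █ █
    · · · · █ · ·
    · · · · · · ·

Final: 6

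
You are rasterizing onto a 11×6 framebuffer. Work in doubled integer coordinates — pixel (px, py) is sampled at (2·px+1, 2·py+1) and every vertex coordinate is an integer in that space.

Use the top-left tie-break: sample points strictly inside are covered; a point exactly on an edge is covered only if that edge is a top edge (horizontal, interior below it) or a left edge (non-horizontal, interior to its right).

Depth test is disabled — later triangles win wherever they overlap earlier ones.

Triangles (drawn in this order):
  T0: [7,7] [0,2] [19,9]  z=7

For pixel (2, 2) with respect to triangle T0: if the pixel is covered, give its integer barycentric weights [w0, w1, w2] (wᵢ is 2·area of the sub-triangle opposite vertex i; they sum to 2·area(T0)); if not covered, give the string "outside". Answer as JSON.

T0:
  2·area = 46
  edge (7, 7)→(0, 2): d=(-7,-5) top-left  bias=+0
  edge (0, 2)→(19, 9): d=(19,7) right/bottom  bias=-1
  edge (19, 9)→(7, 7): d=(-12,-2) top-left  bias=+0
    (2,2)@(5, 5): e=[4,22,20] → X
    (3,2)@(7, 5): e=[14,8,24] → X
    (4,2)@(9, 5): e=[24,-6,28] → .
    (2,3)@(5, 7): e=[-10,60,-4] → .
    (3,3)@(7, 7): e=[0,46,0] → X  [on edge]
    (4,3)@(9, 7): e=[10,32,4] → X
    (5,3)@(11, 7): e=[20,18,8] → X
    (6,3)@(13, 7): e=[30,4,12] → X
    (7,3)@(15, 7): e=[40,-10,16] → .
    (3,4)@(7, 9): e=[-14,84,-24] → .
    (4,4)@(9, 9): e=[-4,70,-20] → .
    (5,4)@(11, 9): e=[6,56,-16] → .
    (9,4)@(19, 9): e=[46,0,0] → .  [on edge]
  covered (6 px):
    . . . . . . . . . . .
    . . . . . . . . . . .
    . . X X . . . . . . .
    . . . X X X X . . . .
    . . . . . . . . . . .
    . . . . . . . . . . .

Answer: [22,20,4]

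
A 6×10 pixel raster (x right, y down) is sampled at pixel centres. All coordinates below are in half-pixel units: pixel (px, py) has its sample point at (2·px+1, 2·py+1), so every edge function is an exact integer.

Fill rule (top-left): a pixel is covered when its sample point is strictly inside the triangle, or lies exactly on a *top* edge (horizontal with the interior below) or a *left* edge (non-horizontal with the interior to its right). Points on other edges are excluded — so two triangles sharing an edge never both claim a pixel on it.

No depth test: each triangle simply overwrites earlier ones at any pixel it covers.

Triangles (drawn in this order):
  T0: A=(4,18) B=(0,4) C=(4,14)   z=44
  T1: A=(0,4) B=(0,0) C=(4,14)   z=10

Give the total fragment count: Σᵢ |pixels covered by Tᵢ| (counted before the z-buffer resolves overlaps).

T0:
  2·area = 16
  edge (4, 18)→(0, 4): d=(-4,-14) top-left  bias=+0
  edge (0, 4)→(4, 14): d=(4,10) right/bottom  bias=-1
  edge (4, 14)→(4, 18): d=(0,4) right/bottom  bias=-1
    (0,3)@(1, 7): e=[2,2,12] → #
    (1,3)@(3, 7): e=[30,-18,4] → ·
    (0,4)@(1, 9): e=[-6,10,12] → ·
    (1,6)@(3, 13): e=[6,6,4] → #
    (2,6)@(5, 13): e=[34,-14,-4] → ·
    (1,7)@(3, 15): e=[-2,14,4] → ·
  covered (2 px):
    · · · · · ·
    · · · · · ·
    · · · · · ·
    # · · · · ·
    · · · · · ·
    · · · · · ·
    · # · · · ·
    · · · · · ·
    · · · · · ·
    · · · · · ·
T1:
  2·area = 16
  edge (0, 4)→(0, 0): d=(0,-4) top-left  bias=+0
  edge (0, 0)→(4, 14): d=(4,14) right/bottom  bias=-1
  edge (4, 14)→(0, 4): d=(-4,-10) top-left  bias=+0
    (0,2)@(1, 5): e=[4,6,6] → #
    (1,2)@(3, 5): e=[12,-22,26] → ·
    (0,3)@(1, 7): e=[4,14,-2] → ·
    (1,5)@(3, 11): e=[12,2,2] → #
    (2,5)@(5, 11): e=[20,-26,22] → ·
    (1,6)@(3, 13): e=[12,10,-6] → ·
  covered (2 px):
    · · · · · ·
    · · · · · ·
    # · · · · ·
    · · · · · ·
    · · · · · ·
    · # · · · ·
    · · · · · ·
    · · · · · ·
    · · · · · ·
    · · · · · ·

Result: 4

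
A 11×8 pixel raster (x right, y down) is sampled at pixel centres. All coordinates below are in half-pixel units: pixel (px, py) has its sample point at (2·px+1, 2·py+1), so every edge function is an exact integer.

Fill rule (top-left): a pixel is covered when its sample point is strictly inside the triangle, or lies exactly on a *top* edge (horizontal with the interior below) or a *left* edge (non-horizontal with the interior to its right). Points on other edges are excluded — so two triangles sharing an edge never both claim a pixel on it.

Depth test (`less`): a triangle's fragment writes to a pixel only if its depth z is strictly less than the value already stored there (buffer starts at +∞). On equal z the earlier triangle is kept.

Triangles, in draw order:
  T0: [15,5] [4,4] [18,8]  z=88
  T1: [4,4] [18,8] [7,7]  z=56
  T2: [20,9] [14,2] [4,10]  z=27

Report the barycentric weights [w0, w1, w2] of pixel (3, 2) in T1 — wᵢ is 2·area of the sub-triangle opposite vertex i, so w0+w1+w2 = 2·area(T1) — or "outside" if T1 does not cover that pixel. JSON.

T0:
  2·area = 30  (B↔C swapped to make it positive)
  edge (15, 5)→(18, 8): d=(3,3) right/bottom  bias=-1
  edge (18, 8)→(4, 4): d=(-14,-4) top-left  bias=+0
  edge (4, 4)→(15, 5): d=(11,1) right/bottom  bias=-1
    (5,0)@(11, 1): e=[0,70,-40] → .  [on edge]
    (6,1)@(13, 3): e=[0,50,-20] → .  [on edge]
    (4,2)@(9, 5): e=[18,6,6] → X
    (5,2)@(11, 5): e=[12,14,4] → X
    (6,2)@(13, 5): e=[6,22,2] → X
    (7,2)@(15, 5): e=[0,30,0] → .  [on edge]
    (4,3)@(9, 7): e=[24,-22,28] → .
    (5,3)@(11, 7): e=[18,-14,26] → .
    (6,3)@(13, 7): e=[12,-6,24] → .
    (7,3)@(15, 7): e=[6,2,22] → X
    (8,3)@(17, 7): e=[0,10,20] → .  [on edge]
    (7,4)@(15, 9): e=[12,-26,44] → .
    (9,4)@(19, 9): e=[0,-10,40] → .  [on edge]
    (10,5)@(21, 11): e=[0,-30,60] → .  [on edge]
  covered (4 px):
    . . . . . . . . . . .
    . . . . . . . . . . .
    . . . . X X X . . . .
    . . . . . . . X . . .
    . . . . . . . . . . .
    . . . . . . . . . . .
    . . . . . . . . . . .
    . . . . . . . . . . .
T1:
  2·area = 30
  edge (4, 4)→(18, 8): d=(14,4) right/bottom  bias=-1
  edge (18, 8)→(7, 7): d=(-11,-1) top-left  bias=+0
  edge (7, 7)→(4, 4): d=(-3,-3) top-left  bias=+0
    (0,0)@(1, 1): e=[-30,60,0] → .  [on edge]
    (1,1)@(3, 3): e=[-10,40,0] → .  [on edge]
    (2,2)@(5, 5): e=[10,20,0] → X  [on edge]
    (3,2)@(7, 5): e=[2,22,6] → X
    (4,2)@(9, 5): e=[-6,24,12] → .
    (2,3)@(5, 7): e=[38,-2,-6] → .
    (3,3)@(7, 7): e=[30,0,0] → X  [on edge]
    (4,3)@(9, 7): e=[22,2,6] → X
    (5,3)@(11, 7): e=[14,4,12] → X
    (6,3)@(13, 7): e=[6,6,18] → X
    (7,3)@(15, 7): e=[-2,8,24] → .
    (3,4)@(7, 9): e=[58,-22,-6] → .
    (4,4)@(9, 9): e=[50,-20,0] → .  [on edge]
    (5,5)@(11, 11): e=[70,-40,0] → .  [on edge]
    (6,6)@(13, 13): e=[90,-60,0] → .  [on edge]
    (7,7)@(15, 15): e=[110,-80,0] → .  [on edge]
  covered (6 px):
    . . . . . . . . . . .
    . . . . . . . . . . .
    . . X X . . . . . . .
    . . . X X X X . . . .
    . . . . . . . . . . .
    . . . . . . . . . . .
    . . . . . . . . . . .
    . . . . . . . . . . .
T2:
  2·area = 118  (B↔C swapped to make it positive)
  edge (20, 9)→(4, 10): d=(-16,1) right/bottom  bias=-1
  edge (4, 10)→(14, 2): d=(10,-8) top-left  bias=+0
  edge (14, 2)→(20, 9): d=(6,7) right/bottom  bias=-1
    (6,1)@(13, 3): e=[103,2,13] → X
    (7,1)@(15, 3): e=[101,18,-1] → .
    (5,2)@(11, 5): e=[73,6,39] → X
    (7,2)@(15, 5): e=[69,38,11] → X
    (8,2)@(17, 5): e=[67,54,-3] → .
    (4,3)@(9, 7): e=[43,10,65] → X
    (8,3)@(17, 7): e=[35,74,9] → X
    (9,3)@(19, 7): e=[33,90,-5] → .
    (3,4)@(7, 9): e=[13,14,91] → X
    (9,4)@(19, 9): e=[1,110,7] → X
    (10,4)@(21, 9): e=[-1,126,-7] → .
    (3,5)@(7, 11): e=[-19,34,103] → .
  covered (16 px):
    . . . . . . . . . . .
    . . . . . . X . . . .
    . . . . . X X X . . .
    . . . . X X X X X . .
    . . . X X X X X X X .
    . . . . . . . . . . .
    . . . . . . . . . . .
    . . . . . . . . . . .

Final: [22,6,2]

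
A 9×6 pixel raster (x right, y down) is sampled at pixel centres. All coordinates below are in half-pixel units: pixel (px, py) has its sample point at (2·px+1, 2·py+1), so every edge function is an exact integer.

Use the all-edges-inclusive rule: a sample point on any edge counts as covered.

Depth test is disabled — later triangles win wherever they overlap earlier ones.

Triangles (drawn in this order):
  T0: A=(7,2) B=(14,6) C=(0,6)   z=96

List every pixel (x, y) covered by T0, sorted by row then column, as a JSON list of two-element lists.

T0:
  2·area = 56
  edge (7, 2)→(14, 6): d=(7,4) inclusive
  edge (14, 6)→(0, 6): d=(-14,0) inclusive
  edge (0, 6)→(7, 2): d=(7,-4) inclusive
    (3,1)@(7, 3): e=[7,42,7] → #
    (4,1)@(9, 3): e=[-1,42,15] → ·
    (1,2)@(3, 5): e=[37,14,5] → #
    (2,2)@(5, 5): e=[29,14,13] → #
    (4,2)@(9, 5): e=[13,14,29] → #
    (5,2)@(11, 5): e=[5,14,37] → #
    (6,2)@(13, 5): e=[-3,14,45] → ·
    (1,3)@(3, 7): e=[51,-14,19] → ·
    (2,3)@(5, 7): e=[43,-14,27] → ·
    (3,3)@(7, 7): e=[35,-14,35] → ·
    (4,3)@(9, 7): e=[27,-14,43] → ·
    (5,3)@(11, 7): e=[19,-14,51] → ·
  covered (6 px):
    · · · · · · · · ·
    · · · # · · · · ·
    · # # # # # · · ·
    · · · · · · · · ·
    · · · · · · · · ·
    · · · · · · · · ·

Final: [[3,1],[1,2],[2,2],[3,2],[4,2],[5,2]]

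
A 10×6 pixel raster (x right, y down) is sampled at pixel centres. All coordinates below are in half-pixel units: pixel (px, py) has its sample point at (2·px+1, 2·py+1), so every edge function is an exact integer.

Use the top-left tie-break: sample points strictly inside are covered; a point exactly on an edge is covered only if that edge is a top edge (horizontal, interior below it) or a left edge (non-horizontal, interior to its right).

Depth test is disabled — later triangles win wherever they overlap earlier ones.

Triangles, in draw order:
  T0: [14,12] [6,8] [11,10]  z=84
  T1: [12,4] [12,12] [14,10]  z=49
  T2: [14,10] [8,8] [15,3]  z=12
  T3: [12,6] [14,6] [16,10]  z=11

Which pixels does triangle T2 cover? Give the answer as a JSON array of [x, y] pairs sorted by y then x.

T0:
  2·area = 4
  edge (14, 12)→(6, 8): d=(-8,-4) top-left  bias=+0
  edge (6, 8)→(11, 10): d=(5,2) right/bottom  bias=-1
  edge (11, 10)→(14, 12): d=(3,2) right/bottom  bias=-1
  covered (0 px):
    · · · · · · · · · ·
    · · · · · · · · · ·
    · · · · · · · · · ·
    · · · · · · · · · ·
    · · · · · · · · · ·
    · · · · · · · · · ·
T1:
  2·area = 16  (B↔C swapped to make it positive)
  edge (12, 4)→(14, 10): d=(2,6) right/bottom  bias=-1
  edge (14, 10)→(12, 12): d=(-2,2) right/bottom  bias=-1
  edge (12, 12)→(12, 4): d=(0,-8) top-left  bias=+0
    (5,0)@(11, 1): e=[0,24,-8] → ·  [on edge]
    (9,2)@(19, 5): e=[-40,0,56] → ·  [on edge]
    (6,3)@(13, 7): e=[0,8,8] → ·  [on edge]
    (8,3)@(17, 7): e=[-24,0,40] → ·  [on edge]
    (6,4)@(13, 9): e=[4,4,8] → #
    (7,4)@(15, 9): e=[-8,0,24] → ·  [on edge]
    (6,5)@(13, 11): e=[8,0,8] → ·  [on edge]
  covered (1 px):
    · · · · · · · · · ·
    · · · · · · · · · ·
    · · · · · · · · · ·
    · · · · · · · · · ·
    · · · · · · # · · ·
    · · · · · · · · · ·
T2:
  2·area = 44
  edge (14, 10)→(8, 8): d=(-6,-2) top-left  bias=+0
  edge (8, 8)→(15, 3): d=(7,-5) top-left  bias=+0
  edge (15, 3)→(14, 10): d=(-1,7) right/bottom  bias=-1
    (7,1)@(15, 3): e=[44,0,0] → ·  [on edge]
    (6,2)@(13, 5): e=[28,4,12] → #
    (7,2)@(15, 5): e=[32,14,-2] → ·
    (2,3)@(5, 7): e=[0,-22,66] → ·  [on edge]
    (5,3)@(11, 7): e=[12,8,24] → #
    (7,3)@(15, 7): e=[20,28,-4] → ·
    (5,4)@(11, 9): e=[0,22,22] → #  [on edge]
    (7,4)@(15, 9): e=[8,42,-6] → ·
    (5,5)@(11, 11): e=[-12,36,20] → ·
    (6,5)@(13, 11): e=[-8,46,6] → ·
    (8,5)@(17, 11): e=[0,66,-22] → ·  [on edge]
  covered (5 px):
    · · · · · · · · · ·
    · · · · · · · · · ·
    · · · · · · # · · ·
    · · · · · # # · · ·
    · · · · · # # · · ·
    · · · · · · · · · ·
T3:
  2·area = 8
  edge (12, 6)→(14, 6): d=(2,0) top-left  bias=+0
  edge (14, 6)→(16, 10): d=(2,4) right/bottom  bias=-1
  edge (16, 10)→(12, 6): d=(-4,-4) top-left  bias=+0
    (3,0)@(7, 1): e=[-10,18,0] → ·  [on edge]
    (4,1)@(9, 3): e=[-6,14,0] → ·  [on edge]
    (5,2)@(11, 5): e=[-2,10,0] → ·  [on edge]
    (6,3)@(13, 7): e=[2,6,0] → #  [on edge]
    (7,3)@(15, 7): e=[2,-2,8] → ·
    (6,4)@(13, 9): e=[6,10,-8] → ·
    (7,4)@(15, 9): e=[6,2,0] → #  [on edge]
    (8,4)@(17, 9): e=[6,-6,8] → ·
    (7,5)@(15, 11): e=[10,6,-8] → ·
    (8,5)@(17, 11): e=[10,-2,0] → ·  [on edge]
  covered (2 px):
    · · · · · · · · · ·
    · · · · · · · · · ·
    · · · · · · · · · ·
    · · · · · · # · · ·
    · · · · · · · # · ·
    · · · · · · · · · ·

Answer: [[6,2],[5,3],[6,3],[5,4],[6,4]]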